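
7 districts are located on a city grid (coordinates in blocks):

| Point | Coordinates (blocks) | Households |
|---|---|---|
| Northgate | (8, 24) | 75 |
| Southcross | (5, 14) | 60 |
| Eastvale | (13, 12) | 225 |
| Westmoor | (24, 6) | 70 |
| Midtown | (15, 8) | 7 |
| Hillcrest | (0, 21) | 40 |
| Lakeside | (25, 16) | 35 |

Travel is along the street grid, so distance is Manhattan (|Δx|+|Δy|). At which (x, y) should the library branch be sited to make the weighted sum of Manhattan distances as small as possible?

(13, 12)

Manhattan distance separates: Σwᵢ(|x−xᵢ|+|y−yᵢ|) = Σwᵢ|x−xᵢ| + Σwᵢ|y−yᵢ|, so x and y are optimised independently as 1-D weighted medians.
Total weight W = 512; half = 256.
x-coordinate, sorted with cumulative weight:
  x=0 (Hillcrest, w=40) cum 40
  x=5 (Southcross, w=60) cum 100
  x=8 (Northgate, w=75) cum 175
  x=13 (Eastvale, w=225) cum 400  ← median
  x=15 (Midtown, w=7) cum 407
  x=24 (Westmoor, w=70) cum 477
  x=25 (Lakeside, w=35) cum 512
⇒ x* = 13
y-coordinate, sorted with cumulative weight:
  y=6 (Westmoor, w=70) cum 70
  y=8 (Midtown, w=7) cum 77
  y=12 (Eastvale, w=225) cum 302  ← median
  y=14 (Southcross, w=60) cum 362
  y=16 (Lakeside, w=35) cum 397
  y=21 (Hillcrest, w=40) cum 437
  y=24 (Northgate, w=75) cum 512
⇒ y* = 12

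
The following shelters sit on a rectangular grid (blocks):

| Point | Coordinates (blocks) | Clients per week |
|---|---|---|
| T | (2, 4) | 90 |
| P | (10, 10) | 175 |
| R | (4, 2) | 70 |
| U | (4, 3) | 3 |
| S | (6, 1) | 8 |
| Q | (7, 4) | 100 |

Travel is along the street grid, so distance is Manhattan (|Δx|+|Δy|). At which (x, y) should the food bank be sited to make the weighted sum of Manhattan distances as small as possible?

(7, 4)

Manhattan distance separates: Σwᵢ(|x−xᵢ|+|y−yᵢ|) = Σwᵢ|x−xᵢ| + Σwᵢ|y−yᵢ|, so x and y are optimised independently as 1-D weighted medians.
Total weight W = 446; half = 223.
x-coordinate, sorted with cumulative weight:
  x=2 (T, w=90) cum 90
  x=4 (R, w=70) cum 160
  x=4 (U, w=3) cum 163
  x=6 (S, w=8) cum 171
  x=7 (Q, w=100) cum 271  ← median
  x=10 (P, w=175) cum 446
⇒ x* = 7
y-coordinate, sorted with cumulative weight:
  y=1 (S, w=8) cum 8
  y=2 (R, w=70) cum 78
  y=3 (U, w=3) cum 81
  y=4 (T, w=90) cum 171
  y=4 (Q, w=100) cum 271  ← median
  y=10 (P, w=175) cum 446
⇒ y* = 4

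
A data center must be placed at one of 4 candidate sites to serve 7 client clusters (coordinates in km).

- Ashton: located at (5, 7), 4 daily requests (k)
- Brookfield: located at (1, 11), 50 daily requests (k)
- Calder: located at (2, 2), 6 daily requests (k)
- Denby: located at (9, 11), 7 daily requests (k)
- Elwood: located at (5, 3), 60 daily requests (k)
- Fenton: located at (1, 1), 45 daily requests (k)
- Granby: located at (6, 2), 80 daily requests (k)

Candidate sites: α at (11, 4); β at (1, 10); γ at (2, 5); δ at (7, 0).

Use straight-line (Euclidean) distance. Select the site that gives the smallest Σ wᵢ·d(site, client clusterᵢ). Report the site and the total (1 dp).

γ, total 1203.0 km

Total weighted distance at each candidate:
  α (11, 4): total = 2009.0
  β (1, 10): total = 1818.3
  γ (2, 5): total = 1203.0
  δ (7, 0): total = 1435.1
Minimum is at γ with total 1203.0 km.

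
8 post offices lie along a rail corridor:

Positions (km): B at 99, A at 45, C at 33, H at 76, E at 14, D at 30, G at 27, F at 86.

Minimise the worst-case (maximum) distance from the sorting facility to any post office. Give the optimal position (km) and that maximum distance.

The 1-center on a line is the midpoint of the two extreme points: leftmost at 14, rightmost at 99.
Optimal location = (14 + 99)/2 = 56.5; maximum distance = (99 − 14)/2 = 42.5.

location 56.5, max distance 42.5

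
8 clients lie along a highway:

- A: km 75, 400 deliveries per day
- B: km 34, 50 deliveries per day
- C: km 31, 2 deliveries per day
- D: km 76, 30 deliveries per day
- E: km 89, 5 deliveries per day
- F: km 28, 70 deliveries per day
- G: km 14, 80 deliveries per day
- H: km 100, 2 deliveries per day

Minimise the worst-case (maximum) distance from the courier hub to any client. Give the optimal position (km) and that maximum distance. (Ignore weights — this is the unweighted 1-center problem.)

The 1-center on a line is the midpoint of the two extreme points: leftmost at 14, rightmost at 100.
Optimal location = (14 + 100)/2 = 57; maximum distance = (100 − 14)/2 = 43.

location 57, max distance 43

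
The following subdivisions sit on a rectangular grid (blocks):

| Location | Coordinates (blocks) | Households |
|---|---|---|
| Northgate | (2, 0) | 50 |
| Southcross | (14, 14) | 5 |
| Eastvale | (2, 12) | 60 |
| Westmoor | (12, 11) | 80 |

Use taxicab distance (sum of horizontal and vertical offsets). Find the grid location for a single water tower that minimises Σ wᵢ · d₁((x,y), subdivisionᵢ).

Manhattan distance separates: Σwᵢ(|x−xᵢ|+|y−yᵢ|) = Σwᵢ|x−xᵢ| + Σwᵢ|y−yᵢ|, so x and y are optimised independently as 1-D weighted medians.
Total weight W = 195; half = 97.5.
x-coordinate, sorted with cumulative weight:
  x=2 (Northgate, w=50) cum 50
  x=2 (Eastvale, w=60) cum 110  ← median
  x=12 (Westmoor, w=80) cum 190
  x=14 (Southcross, w=5) cum 195
⇒ x* = 2
y-coordinate, sorted with cumulative weight:
  y=0 (Northgate, w=50) cum 50
  y=11 (Westmoor, w=80) cum 130  ← median
  y=12 (Eastvale, w=60) cum 190
  y=14 (Southcross, w=5) cum 195
⇒ y* = 11

(2, 11)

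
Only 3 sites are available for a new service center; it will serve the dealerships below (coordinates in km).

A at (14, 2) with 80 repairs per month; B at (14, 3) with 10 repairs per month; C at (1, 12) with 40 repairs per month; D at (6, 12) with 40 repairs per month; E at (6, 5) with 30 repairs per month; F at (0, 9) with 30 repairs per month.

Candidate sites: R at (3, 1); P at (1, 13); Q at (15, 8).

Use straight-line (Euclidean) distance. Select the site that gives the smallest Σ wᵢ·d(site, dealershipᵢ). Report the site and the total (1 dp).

P, total 2177.0 km

Total weighted distance at each candidate:
  R (3, 1): total = 2305.0
  P (1, 13): total = 2177.0
  Q (15, 8): total = 2249.6
Minimum is at P with total 2177.0 km.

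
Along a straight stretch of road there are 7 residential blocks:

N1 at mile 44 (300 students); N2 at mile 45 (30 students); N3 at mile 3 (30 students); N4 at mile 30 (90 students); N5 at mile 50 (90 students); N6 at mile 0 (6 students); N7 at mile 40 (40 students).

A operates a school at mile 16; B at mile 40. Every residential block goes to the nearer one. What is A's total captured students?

The indifferent point is the midpoint (16+40)/2 = 28; residential blocks left of it (closer to A at 16) go to A, those right go to B.
  N6 at 0 (w=6) → A
  N3 at 3 (w=30) → A
  N4 at 30 (w=90) → B
  N7 at 40 (w=40) → B
  N1 at 44 (w=300) → B
  N2 at 45 (w=30) → B
  N5 at 50 (w=90) → B
A captures 36; B captures 550.

36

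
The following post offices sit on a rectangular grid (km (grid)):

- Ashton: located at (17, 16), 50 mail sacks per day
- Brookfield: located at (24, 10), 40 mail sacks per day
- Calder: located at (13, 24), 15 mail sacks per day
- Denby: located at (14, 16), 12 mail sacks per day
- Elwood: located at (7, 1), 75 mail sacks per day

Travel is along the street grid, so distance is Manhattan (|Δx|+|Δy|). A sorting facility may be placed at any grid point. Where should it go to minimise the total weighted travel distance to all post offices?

Manhattan distance separates: Σwᵢ(|x−xᵢ|+|y−yᵢ|) = Σwᵢ|x−xᵢ| + Σwᵢ|y−yᵢ|, so x and y are optimised independently as 1-D weighted medians.
Total weight W = 192; half = 96.
x-coordinate, sorted with cumulative weight:
  x=7 (Elwood, w=75) cum 75
  x=13 (Calder, w=15) cum 90
  x=14 (Denby, w=12) cum 102  ← median
  x=17 (Ashton, w=50) cum 152
  x=24 (Brookfield, w=40) cum 192
⇒ x* = 14
y-coordinate, sorted with cumulative weight:
  y=1 (Elwood, w=75) cum 75
  y=10 (Brookfield, w=40) cum 115  ← median
  y=16 (Ashton, w=50) cum 165
  y=16 (Denby, w=12) cum 177
  y=24 (Calder, w=15) cum 192
⇒ y* = 10

(14, 10)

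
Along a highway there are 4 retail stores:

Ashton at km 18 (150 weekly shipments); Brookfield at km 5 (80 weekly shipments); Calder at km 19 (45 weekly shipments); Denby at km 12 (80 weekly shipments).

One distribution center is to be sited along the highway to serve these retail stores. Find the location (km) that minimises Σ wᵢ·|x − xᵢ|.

For a sum of weighted absolute distances on a line, the optimum is the weighted median (not the mean). Total weight W = 355; half-weight = 177.5.
Sort by position and accumulate weight:
  km 5 (Brookfield, w=80) → cum 80
  km 12 (Denby, w=80) → cum 160
  km 18 (Ashton, w=150) → cum 310  ≥ 177.5 → median here
  km 19 (Calder, w=45) → cum 355
Optimal location: km 18.

x = 18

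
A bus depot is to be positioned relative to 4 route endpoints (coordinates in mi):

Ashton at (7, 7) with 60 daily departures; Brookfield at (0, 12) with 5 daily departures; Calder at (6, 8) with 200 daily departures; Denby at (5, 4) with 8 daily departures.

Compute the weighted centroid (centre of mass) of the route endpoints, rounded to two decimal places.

(6.08, 7.74)

The minimiser of Σwᵢ‖p−pᵢ‖² is the weighted centroid p* = (Σwᵢpᵢ)/(Σwᵢ).
Σwᵢ = 273.
Σwᵢxᵢ = 60·7 + 5·0 + 200·6 + 8·5 = 1660.
Σwᵢyᵢ = 60·7 + 5·12 + 200·8 + 8·4 = 2112.
x* = 1660/273 = 6.08, y* = 2112/273 = 7.74.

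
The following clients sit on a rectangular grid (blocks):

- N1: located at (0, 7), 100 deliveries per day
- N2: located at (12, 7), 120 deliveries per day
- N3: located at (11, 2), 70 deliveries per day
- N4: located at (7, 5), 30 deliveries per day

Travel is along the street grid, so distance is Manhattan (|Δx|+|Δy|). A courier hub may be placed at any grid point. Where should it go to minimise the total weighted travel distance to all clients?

(11, 7)

Manhattan distance separates: Σwᵢ(|x−xᵢ|+|y−yᵢ|) = Σwᵢ|x−xᵢ| + Σwᵢ|y−yᵢ|, so x and y are optimised independently as 1-D weighted medians.
Total weight W = 320; half = 160.
x-coordinate, sorted with cumulative weight:
  x=0 (N1, w=100) cum 100
  x=7 (N4, w=30) cum 130
  x=11 (N3, w=70) cum 200  ← median
  x=12 (N2, w=120) cum 320
⇒ x* = 11
y-coordinate, sorted with cumulative weight:
  y=2 (N3, w=70) cum 70
  y=5 (N4, w=30) cum 100
  y=7 (N1, w=100) cum 200  ← median
  y=7 (N2, w=120) cum 320
⇒ y* = 7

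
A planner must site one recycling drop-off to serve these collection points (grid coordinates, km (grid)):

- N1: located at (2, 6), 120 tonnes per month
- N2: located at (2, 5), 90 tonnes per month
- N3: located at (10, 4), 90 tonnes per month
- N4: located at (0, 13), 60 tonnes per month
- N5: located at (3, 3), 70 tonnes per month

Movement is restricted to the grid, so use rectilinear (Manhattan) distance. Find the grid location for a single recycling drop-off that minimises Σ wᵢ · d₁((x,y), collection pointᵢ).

Manhattan distance separates: Σwᵢ(|x−xᵢ|+|y−yᵢ|) = Σwᵢ|x−xᵢ| + Σwᵢ|y−yᵢ|, so x and y are optimised independently as 1-D weighted medians.
Total weight W = 430; half = 215.
x-coordinate, sorted with cumulative weight:
  x=0 (N4, w=60) cum 60
  x=2 (N1, w=120) cum 180
  x=2 (N2, w=90) cum 270  ← median
  x=3 (N5, w=70) cum 340
  x=10 (N3, w=90) cum 430
⇒ x* = 2
y-coordinate, sorted with cumulative weight:
  y=3 (N5, w=70) cum 70
  y=4 (N3, w=90) cum 160
  y=5 (N2, w=90) cum 250  ← median
  y=6 (N1, w=120) cum 370
  y=13 (N4, w=60) cum 430
⇒ y* = 5

(2, 5)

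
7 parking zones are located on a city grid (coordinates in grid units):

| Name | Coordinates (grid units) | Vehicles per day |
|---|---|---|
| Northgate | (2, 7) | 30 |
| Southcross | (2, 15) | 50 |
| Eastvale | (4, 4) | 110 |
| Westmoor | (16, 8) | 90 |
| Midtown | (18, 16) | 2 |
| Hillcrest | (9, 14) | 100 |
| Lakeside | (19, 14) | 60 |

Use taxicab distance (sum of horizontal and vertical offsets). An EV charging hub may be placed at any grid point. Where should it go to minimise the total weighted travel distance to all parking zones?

Manhattan distance separates: Σwᵢ(|x−xᵢ|+|y−yᵢ|) = Σwᵢ|x−xᵢ| + Σwᵢ|y−yᵢ|, so x and y are optimised independently as 1-D weighted medians.
Total weight W = 442; half = 221.
x-coordinate, sorted with cumulative weight:
  x=2 (Northgate, w=30) cum 30
  x=2 (Southcross, w=50) cum 80
  x=4 (Eastvale, w=110) cum 190
  x=9 (Hillcrest, w=100) cum 290  ← median
  x=16 (Westmoor, w=90) cum 380
  x=18 (Midtown, w=2) cum 382
  x=19 (Lakeside, w=60) cum 442
⇒ x* = 9
y-coordinate, sorted with cumulative weight:
  y=4 (Eastvale, w=110) cum 110
  y=7 (Northgate, w=30) cum 140
  y=8 (Westmoor, w=90) cum 230  ← median
  y=14 (Hillcrest, w=100) cum 330
  y=14 (Lakeside, w=60) cum 390
  y=15 (Southcross, w=50) cum 440
  y=16 (Midtown, w=2) cum 442
⇒ y* = 8

(9, 8)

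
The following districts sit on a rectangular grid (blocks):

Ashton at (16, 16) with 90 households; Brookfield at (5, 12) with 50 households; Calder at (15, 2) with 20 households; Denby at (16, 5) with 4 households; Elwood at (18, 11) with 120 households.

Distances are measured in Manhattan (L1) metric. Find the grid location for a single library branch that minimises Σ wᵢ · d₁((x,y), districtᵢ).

(16, 11)

Manhattan distance separates: Σwᵢ(|x−xᵢ|+|y−yᵢ|) = Σwᵢ|x−xᵢ| + Σwᵢ|y−yᵢ|, so x and y are optimised independently as 1-D weighted medians.
Total weight W = 284; half = 142.
x-coordinate, sorted with cumulative weight:
  x=5 (Brookfield, w=50) cum 50
  x=15 (Calder, w=20) cum 70
  x=16 (Ashton, w=90) cum 160  ← median
  x=16 (Denby, w=4) cum 164
  x=18 (Elwood, w=120) cum 284
⇒ x* = 16
y-coordinate, sorted with cumulative weight:
  y=2 (Calder, w=20) cum 20
  y=5 (Denby, w=4) cum 24
  y=11 (Elwood, w=120) cum 144  ← median
  y=12 (Brookfield, w=50) cum 194
  y=16 (Ashton, w=90) cum 284
⇒ y* = 11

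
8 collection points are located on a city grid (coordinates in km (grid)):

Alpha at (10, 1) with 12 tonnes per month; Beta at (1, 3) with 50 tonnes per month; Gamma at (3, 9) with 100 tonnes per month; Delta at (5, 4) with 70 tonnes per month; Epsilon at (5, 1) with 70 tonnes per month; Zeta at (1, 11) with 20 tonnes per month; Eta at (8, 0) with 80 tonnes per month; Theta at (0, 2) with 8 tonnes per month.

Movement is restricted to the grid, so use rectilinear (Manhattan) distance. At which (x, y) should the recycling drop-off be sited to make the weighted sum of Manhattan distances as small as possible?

Manhattan distance separates: Σwᵢ(|x−xᵢ|+|y−yᵢ|) = Σwᵢ|x−xᵢ| + Σwᵢ|y−yᵢ|, so x and y are optimised independently as 1-D weighted medians.
Total weight W = 410; half = 205.
x-coordinate, sorted with cumulative weight:
  x=0 (Theta, w=8) cum 8
  x=1 (Beta, w=50) cum 58
  x=1 (Zeta, w=20) cum 78
  x=3 (Gamma, w=100) cum 178
  x=5 (Delta, w=70) cum 248  ← median
  x=5 (Epsilon, w=70) cum 318
  x=8 (Eta, w=80) cum 398
  x=10 (Alpha, w=12) cum 410
⇒ x* = 5
y-coordinate, sorted with cumulative weight:
  y=0 (Eta, w=80) cum 80
  y=1 (Alpha, w=12) cum 92
  y=1 (Epsilon, w=70) cum 162
  y=2 (Theta, w=8) cum 170
  y=3 (Beta, w=50) cum 220  ← median
  y=4 (Delta, w=70) cum 290
  y=9 (Gamma, w=100) cum 390
  y=11 (Zeta, w=20) cum 410
⇒ y* = 3

(5, 3)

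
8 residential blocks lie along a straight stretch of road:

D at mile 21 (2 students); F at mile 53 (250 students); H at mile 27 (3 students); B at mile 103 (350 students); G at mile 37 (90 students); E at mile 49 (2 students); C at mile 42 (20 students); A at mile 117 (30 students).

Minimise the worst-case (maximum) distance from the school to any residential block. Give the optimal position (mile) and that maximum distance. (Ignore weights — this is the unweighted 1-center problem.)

location 69, max distance 48

The 1-center on a line is the midpoint of the two extreme points: leftmost at 21, rightmost at 117.
Optimal location = (21 + 117)/2 = 69; maximum distance = (117 − 21)/2 = 48.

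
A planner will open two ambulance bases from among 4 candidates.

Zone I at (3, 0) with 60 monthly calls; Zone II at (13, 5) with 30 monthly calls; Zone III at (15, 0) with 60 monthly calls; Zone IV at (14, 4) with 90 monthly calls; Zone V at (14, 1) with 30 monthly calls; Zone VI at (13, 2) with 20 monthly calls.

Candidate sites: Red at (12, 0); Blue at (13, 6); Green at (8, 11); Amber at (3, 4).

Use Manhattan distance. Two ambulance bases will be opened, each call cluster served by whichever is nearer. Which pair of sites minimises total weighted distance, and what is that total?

Evaluate every pair (each demand assigned to the nearer of the two):
  {Red, Blue}: total = 1170
  {Blue, Amber}: total = 1280
  {Red, Amber}: total = 1290
  {Red, Green}: total = 1590
  {Blue, Green}: total = 2000
  {Green, Amber}: total = 3180
Best pair: {Red, Blue} with total 1170.

{Red, Blue}, total 1170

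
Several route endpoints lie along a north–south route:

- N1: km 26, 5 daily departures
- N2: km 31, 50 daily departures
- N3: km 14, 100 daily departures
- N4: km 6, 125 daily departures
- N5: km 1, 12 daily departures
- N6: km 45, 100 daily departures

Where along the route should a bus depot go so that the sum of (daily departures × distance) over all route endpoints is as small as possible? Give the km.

For a sum of weighted absolute distances on a line, the optimum is the weighted median (not the mean). Total weight W = 392; half-weight = 196.
Sort by position and accumulate weight:
  km 1 (N5, w=12) → cum 12
  km 6 (N4, w=125) → cum 137
  km 14 (N3, w=100) → cum 237  ≥ 196 → median here
  km 26 (N1, w=5) → cum 242
  km 31 (N2, w=50) → cum 292
  km 45 (N6, w=100) → cum 392
Optimal location: km 14.

x = 14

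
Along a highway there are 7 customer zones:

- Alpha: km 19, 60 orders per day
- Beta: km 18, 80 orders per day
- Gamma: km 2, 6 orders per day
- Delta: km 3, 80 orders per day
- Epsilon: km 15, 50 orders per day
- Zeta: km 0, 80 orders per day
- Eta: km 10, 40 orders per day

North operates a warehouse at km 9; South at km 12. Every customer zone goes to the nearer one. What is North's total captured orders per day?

206

The indifferent point is the midpoint (9+12)/2 = 10.5; customer zones left of it (closer to North at 9) go to North, those right go to South.
  Zeta at 0 (w=80) → North
  Gamma at 2 (w=6) → North
  Delta at 3 (w=80) → North
  Eta at 10 (w=40) → North
  Epsilon at 15 (w=50) → South
  Beta at 18 (w=80) → South
  Alpha at 19 (w=60) → South
North captures 206; South captures 190.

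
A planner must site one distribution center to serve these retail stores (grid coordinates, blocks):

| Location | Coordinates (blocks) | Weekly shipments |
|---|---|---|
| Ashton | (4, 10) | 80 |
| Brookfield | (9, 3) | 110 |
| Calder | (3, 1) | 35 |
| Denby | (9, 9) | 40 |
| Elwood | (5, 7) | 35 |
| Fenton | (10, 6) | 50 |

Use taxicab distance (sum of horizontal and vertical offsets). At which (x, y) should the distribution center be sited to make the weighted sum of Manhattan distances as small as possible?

(9, 6)

Manhattan distance separates: Σwᵢ(|x−xᵢ|+|y−yᵢ|) = Σwᵢ|x−xᵢ| + Σwᵢ|y−yᵢ|, so x and y are optimised independently as 1-D weighted medians.
Total weight W = 350; half = 175.
x-coordinate, sorted with cumulative weight:
  x=3 (Calder, w=35) cum 35
  x=4 (Ashton, w=80) cum 115
  x=5 (Elwood, w=35) cum 150
  x=9 (Brookfield, w=110) cum 260  ← median
  x=9 (Denby, w=40) cum 300
  x=10 (Fenton, w=50) cum 350
⇒ x* = 9
y-coordinate, sorted with cumulative weight:
  y=1 (Calder, w=35) cum 35
  y=3 (Brookfield, w=110) cum 145
  y=6 (Fenton, w=50) cum 195  ← median
  y=7 (Elwood, w=35) cum 230
  y=9 (Denby, w=40) cum 270
  y=10 (Ashton, w=80) cum 350
⇒ y* = 6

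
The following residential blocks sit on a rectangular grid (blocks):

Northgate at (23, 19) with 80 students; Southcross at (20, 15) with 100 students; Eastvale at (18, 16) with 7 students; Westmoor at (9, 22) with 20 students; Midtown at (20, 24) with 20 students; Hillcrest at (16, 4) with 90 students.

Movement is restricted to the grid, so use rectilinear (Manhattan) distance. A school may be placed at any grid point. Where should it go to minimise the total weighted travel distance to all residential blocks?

Manhattan distance separates: Σwᵢ(|x−xᵢ|+|y−yᵢ|) = Σwᵢ|x−xᵢ| + Σwᵢ|y−yᵢ|, so x and y are optimised independently as 1-D weighted medians.
Total weight W = 317; half = 158.5.
x-coordinate, sorted with cumulative weight:
  x=9 (Westmoor, w=20) cum 20
  x=16 (Hillcrest, w=90) cum 110
  x=18 (Eastvale, w=7) cum 117
  x=20 (Southcross, w=100) cum 217  ← median
  x=20 (Midtown, w=20) cum 237
  x=23 (Northgate, w=80) cum 317
⇒ x* = 20
y-coordinate, sorted with cumulative weight:
  y=4 (Hillcrest, w=90) cum 90
  y=15 (Southcross, w=100) cum 190  ← median
  y=16 (Eastvale, w=7) cum 197
  y=19 (Northgate, w=80) cum 277
  y=22 (Westmoor, w=20) cum 297
  y=24 (Midtown, w=20) cum 317
⇒ y* = 15

(20, 15)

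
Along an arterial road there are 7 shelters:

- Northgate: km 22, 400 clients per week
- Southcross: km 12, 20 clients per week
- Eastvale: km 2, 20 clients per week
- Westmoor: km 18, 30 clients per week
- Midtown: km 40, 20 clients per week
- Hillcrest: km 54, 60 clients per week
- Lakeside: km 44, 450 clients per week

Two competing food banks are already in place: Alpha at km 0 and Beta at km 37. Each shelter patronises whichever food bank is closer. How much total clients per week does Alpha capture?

70

The indifferent point is the midpoint (0+37)/2 = 18.5; shelters left of it (closer to Alpha at 0) go to Alpha, those right go to Beta.
  Eastvale at 2 (w=20) → Alpha
  Southcross at 12 (w=20) → Alpha
  Westmoor at 18 (w=30) → Alpha
  Northgate at 22 (w=400) → Beta
  Midtown at 40 (w=20) → Beta
  Lakeside at 44 (w=450) → Beta
  Hillcrest at 54 (w=60) → Beta
Alpha captures 70; Beta captures 930.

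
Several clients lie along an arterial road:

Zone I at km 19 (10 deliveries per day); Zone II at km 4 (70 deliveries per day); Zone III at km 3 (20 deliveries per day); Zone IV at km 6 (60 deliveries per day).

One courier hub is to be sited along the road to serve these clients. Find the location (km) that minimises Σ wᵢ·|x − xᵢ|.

x = 4

For a sum of weighted absolute distances on a line, the optimum is the weighted median (not the mean). Total weight W = 160; half-weight = 80.
Sort by position and accumulate weight:
  km 3 (Zone III, w=20) → cum 20
  km 4 (Zone II, w=70) → cum 90  ≥ 80 → median here
  km 6 (Zone IV, w=60) → cum 150
  km 19 (Zone I, w=10) → cum 160
Optimal location: km 4.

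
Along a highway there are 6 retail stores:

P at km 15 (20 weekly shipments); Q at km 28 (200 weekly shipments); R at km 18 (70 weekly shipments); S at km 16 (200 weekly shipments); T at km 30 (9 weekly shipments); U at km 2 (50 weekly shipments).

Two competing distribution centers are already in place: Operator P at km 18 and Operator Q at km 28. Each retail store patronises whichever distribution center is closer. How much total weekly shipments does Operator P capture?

The indifferent point is the midpoint (18+28)/2 = 23; retail stores left of it (closer to Operator P at 18) go to Operator P, those right go to Operator Q.
  U at 2 (w=50) → Operator P
  P at 15 (w=20) → Operator P
  S at 16 (w=200) → Operator P
  R at 18 (w=70) → Operator P
  Q at 28 (w=200) → Operator Q
  T at 30 (w=9) → Operator Q
Operator P captures 340; Operator Q captures 209.

340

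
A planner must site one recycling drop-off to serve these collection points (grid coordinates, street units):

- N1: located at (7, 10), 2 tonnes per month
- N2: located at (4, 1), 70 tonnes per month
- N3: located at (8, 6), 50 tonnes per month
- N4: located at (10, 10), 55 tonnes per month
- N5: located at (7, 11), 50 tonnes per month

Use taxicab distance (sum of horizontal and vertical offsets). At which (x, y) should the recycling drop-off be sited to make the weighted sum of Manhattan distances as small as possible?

Manhattan distance separates: Σwᵢ(|x−xᵢ|+|y−yᵢ|) = Σwᵢ|x−xᵢ| + Σwᵢ|y−yᵢ|, so x and y are optimised independently as 1-D weighted medians.
Total weight W = 227; half = 113.5.
x-coordinate, sorted with cumulative weight:
  x=4 (N2, w=70) cum 70
  x=7 (N1, w=2) cum 72
  x=7 (N5, w=50) cum 122  ← median
  x=8 (N3, w=50) cum 172
  x=10 (N4, w=55) cum 227
⇒ x* = 7
y-coordinate, sorted with cumulative weight:
  y=1 (N2, w=70) cum 70
  y=6 (N3, w=50) cum 120  ← median
  y=10 (N1, w=2) cum 122
  y=10 (N4, w=55) cum 177
  y=11 (N5, w=50) cum 227
⇒ y* = 6

(7, 6)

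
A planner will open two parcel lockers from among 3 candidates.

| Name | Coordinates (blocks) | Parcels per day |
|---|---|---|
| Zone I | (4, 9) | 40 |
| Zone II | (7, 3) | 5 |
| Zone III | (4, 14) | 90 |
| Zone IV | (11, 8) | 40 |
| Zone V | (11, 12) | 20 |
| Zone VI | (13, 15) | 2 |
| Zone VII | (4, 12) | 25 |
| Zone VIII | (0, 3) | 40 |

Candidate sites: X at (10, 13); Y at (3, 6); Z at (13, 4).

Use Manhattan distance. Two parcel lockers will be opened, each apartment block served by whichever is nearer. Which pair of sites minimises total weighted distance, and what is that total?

{X, Y}, total 1530

Evaluate every pair (each demand assigned to the nearer of the two):
  {X, Y}: total = 1530
  {Y, Z}: total = 1882
  {X, Z}: total = 2090
Best pair: {X, Y} with total 1530.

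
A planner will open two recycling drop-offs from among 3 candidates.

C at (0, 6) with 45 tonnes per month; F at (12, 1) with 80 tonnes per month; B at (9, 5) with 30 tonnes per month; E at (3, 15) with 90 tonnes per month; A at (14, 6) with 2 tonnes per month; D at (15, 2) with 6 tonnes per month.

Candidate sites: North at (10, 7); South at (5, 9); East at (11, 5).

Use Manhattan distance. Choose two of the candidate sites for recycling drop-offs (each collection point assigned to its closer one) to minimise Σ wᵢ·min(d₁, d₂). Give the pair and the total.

Evaluate every pair (each demand assigned to the nearer of the two):
  {South, East}: total = 1590
  {North, South}: total = 1880
  {North, East}: total = 2355
Best pair: {South, East} with total 1590.

{South, East}, total 1590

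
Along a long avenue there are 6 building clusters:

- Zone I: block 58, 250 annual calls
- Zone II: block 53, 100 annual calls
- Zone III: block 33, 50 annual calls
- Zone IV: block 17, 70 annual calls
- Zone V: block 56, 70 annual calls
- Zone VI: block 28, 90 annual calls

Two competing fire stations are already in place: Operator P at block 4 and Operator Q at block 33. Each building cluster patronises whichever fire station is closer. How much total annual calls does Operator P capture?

70

The indifferent point is the midpoint (4+33)/2 = 18.5; building clusters left of it (closer to Operator P at 4) go to Operator P, those right go to Operator Q.
  Zone IV at 17 (w=70) → Operator P
  Zone VI at 28 (w=90) → Operator Q
  Zone III at 33 (w=50) → Operator Q
  Zone II at 53 (w=100) → Operator Q
  Zone V at 56 (w=70) → Operator Q
  Zone I at 58 (w=250) → Operator Q
Operator P captures 70; Operator Q captures 560.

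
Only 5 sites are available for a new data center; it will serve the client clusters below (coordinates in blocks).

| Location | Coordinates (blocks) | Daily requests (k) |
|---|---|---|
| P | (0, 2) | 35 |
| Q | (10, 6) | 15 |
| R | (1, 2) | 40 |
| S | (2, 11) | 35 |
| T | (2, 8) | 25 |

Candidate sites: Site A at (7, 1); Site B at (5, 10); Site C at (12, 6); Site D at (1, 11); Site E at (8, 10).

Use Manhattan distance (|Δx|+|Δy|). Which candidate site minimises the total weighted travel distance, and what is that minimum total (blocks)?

Site D, total 1055 blocks

Total weighted distance at each candidate:
  Site A (7, 1): total = 1505
  Site B (5, 10): total = 1335
  Site C (12, 6): total = 2015
  Site D (1, 11): total = 1055
  Site E (8, 10): total = 1695
Minimum is at Site D with total 1055 blocks.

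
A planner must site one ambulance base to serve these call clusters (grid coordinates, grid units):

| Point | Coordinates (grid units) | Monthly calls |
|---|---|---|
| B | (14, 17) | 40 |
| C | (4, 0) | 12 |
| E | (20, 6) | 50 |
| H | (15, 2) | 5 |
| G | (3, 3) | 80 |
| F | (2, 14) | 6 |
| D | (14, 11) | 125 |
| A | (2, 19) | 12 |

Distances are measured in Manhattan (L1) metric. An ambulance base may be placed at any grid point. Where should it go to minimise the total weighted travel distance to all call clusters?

(14, 11)

Manhattan distance separates: Σwᵢ(|x−xᵢ|+|y−yᵢ|) = Σwᵢ|x−xᵢ| + Σwᵢ|y−yᵢ|, so x and y are optimised independently as 1-D weighted medians.
Total weight W = 330; half = 165.
x-coordinate, sorted with cumulative weight:
  x=2 (F, w=6) cum 6
  x=2 (A, w=12) cum 18
  x=3 (G, w=80) cum 98
  x=4 (C, w=12) cum 110
  x=14 (B, w=40) cum 150
  x=14 (D, w=125) cum 275  ← median
  x=15 (H, w=5) cum 280
  x=20 (E, w=50) cum 330
⇒ x* = 14
y-coordinate, sorted with cumulative weight:
  y=0 (C, w=12) cum 12
  y=2 (H, w=5) cum 17
  y=3 (G, w=80) cum 97
  y=6 (E, w=50) cum 147
  y=11 (D, w=125) cum 272  ← median
  y=14 (F, w=6) cum 278
  y=17 (B, w=40) cum 318
  y=19 (A, w=12) cum 330
⇒ y* = 11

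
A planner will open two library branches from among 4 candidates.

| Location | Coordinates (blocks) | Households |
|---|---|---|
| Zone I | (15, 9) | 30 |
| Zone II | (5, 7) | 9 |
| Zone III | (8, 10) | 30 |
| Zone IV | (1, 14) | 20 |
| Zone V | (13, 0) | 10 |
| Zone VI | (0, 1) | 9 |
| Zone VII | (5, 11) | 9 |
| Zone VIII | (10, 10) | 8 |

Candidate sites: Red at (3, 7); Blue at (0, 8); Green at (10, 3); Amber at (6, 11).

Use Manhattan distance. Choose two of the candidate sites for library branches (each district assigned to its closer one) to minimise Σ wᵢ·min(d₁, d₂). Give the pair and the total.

Evaluate every pair (each demand assigned to the nearer of the two):
  {Green, Amber}: total = 842
  {Blue, Amber}: total = 897
  {Red, Amber}: total = 898
  {Red, Green}: total = 1019
  {Blue, Green}: total = 1045
  {Red, Blue}: total = 1185
Best pair: {Green, Amber} with total 842.

{Green, Amber}, total 842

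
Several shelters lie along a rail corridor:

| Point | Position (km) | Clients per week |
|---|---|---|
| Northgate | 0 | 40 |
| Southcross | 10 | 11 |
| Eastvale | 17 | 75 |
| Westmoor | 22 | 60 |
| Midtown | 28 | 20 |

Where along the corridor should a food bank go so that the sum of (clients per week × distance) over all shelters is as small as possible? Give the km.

x = 17

For a sum of weighted absolute distances on a line, the optimum is the weighted median (not the mean). Total weight W = 206; half-weight = 103.
Sort by position and accumulate weight:
  km 0 (Northgate, w=40) → cum 40
  km 10 (Southcross, w=11) → cum 51
  km 17 (Eastvale, w=75) → cum 126  ≥ 103 → median here
  km 22 (Westmoor, w=60) → cum 186
  km 28 (Midtown, w=20) → cum 206
Optimal location: km 17.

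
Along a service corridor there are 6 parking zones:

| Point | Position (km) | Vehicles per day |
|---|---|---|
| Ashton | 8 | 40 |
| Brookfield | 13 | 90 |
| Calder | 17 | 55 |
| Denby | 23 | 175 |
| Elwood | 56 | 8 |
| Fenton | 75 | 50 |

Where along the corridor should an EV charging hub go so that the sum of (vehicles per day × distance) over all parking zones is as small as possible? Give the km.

For a sum of weighted absolute distances on a line, the optimum is the weighted median (not the mean). Total weight W = 418; half-weight = 209.
Sort by position and accumulate weight:
  km 8 (Ashton, w=40) → cum 40
  km 13 (Brookfield, w=90) → cum 130
  km 17 (Calder, w=55) → cum 185
  km 23 (Denby, w=175) → cum 360  ≥ 209 → median here
  km 56 (Elwood, w=8) → cum 368
  km 75 (Fenton, w=50) → cum 418
Optimal location: km 23.

x = 23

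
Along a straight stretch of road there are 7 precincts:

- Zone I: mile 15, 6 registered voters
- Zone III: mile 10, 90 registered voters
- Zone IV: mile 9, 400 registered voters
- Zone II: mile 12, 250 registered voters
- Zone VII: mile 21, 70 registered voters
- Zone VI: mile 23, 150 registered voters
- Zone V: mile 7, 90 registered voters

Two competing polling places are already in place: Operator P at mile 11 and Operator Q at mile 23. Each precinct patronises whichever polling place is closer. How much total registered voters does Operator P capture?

836

The indifferent point is the midpoint (11+23)/2 = 17; precincts left of it (closer to Operator P at 11) go to Operator P, those right go to Operator Q.
  Zone V at 7 (w=90) → Operator P
  Zone IV at 9 (w=400) → Operator P
  Zone III at 10 (w=90) → Operator P
  Zone II at 12 (w=250) → Operator P
  Zone I at 15 (w=6) → Operator P
  Zone VII at 21 (w=70) → Operator Q
  Zone VI at 23 (w=150) → Operator Q
Operator P captures 836; Operator Q captures 220.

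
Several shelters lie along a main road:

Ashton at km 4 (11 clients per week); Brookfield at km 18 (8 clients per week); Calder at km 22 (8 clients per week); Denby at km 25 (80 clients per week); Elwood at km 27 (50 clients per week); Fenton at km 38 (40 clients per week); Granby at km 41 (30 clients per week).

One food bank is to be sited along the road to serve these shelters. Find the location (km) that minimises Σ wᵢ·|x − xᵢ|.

x = 27

For a sum of weighted absolute distances on a line, the optimum is the weighted median (not the mean). Total weight W = 227; half-weight = 113.5.
Sort by position and accumulate weight:
  km 4 (Ashton, w=11) → cum 11
  km 18 (Brookfield, w=8) → cum 19
  km 22 (Calder, w=8) → cum 27
  km 25 (Denby, w=80) → cum 107
  km 27 (Elwood, w=50) → cum 157  ≥ 113.5 → median here
  km 38 (Fenton, w=40) → cum 197
  km 41 (Granby, w=30) → cum 227
Optimal location: km 27.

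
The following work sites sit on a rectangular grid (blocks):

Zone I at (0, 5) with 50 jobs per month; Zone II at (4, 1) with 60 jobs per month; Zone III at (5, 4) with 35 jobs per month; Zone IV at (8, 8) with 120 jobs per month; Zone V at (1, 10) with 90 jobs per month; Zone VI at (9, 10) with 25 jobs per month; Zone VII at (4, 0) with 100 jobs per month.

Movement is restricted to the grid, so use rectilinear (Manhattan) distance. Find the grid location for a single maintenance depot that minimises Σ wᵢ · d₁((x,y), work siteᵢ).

Manhattan distance separates: Σwᵢ(|x−xᵢ|+|y−yᵢ|) = Σwᵢ|x−xᵢ| + Σwᵢ|y−yᵢ|, so x and y are optimised independently as 1-D weighted medians.
Total weight W = 480; half = 240.
x-coordinate, sorted with cumulative weight:
  x=0 (Zone I, w=50) cum 50
  x=1 (Zone V, w=90) cum 140
  x=4 (Zone II, w=60) cum 200
  x=4 (Zone VII, w=100) cum 300  ← median
  x=5 (Zone III, w=35) cum 335
  x=8 (Zone IV, w=120) cum 455
  x=9 (Zone VI, w=25) cum 480
⇒ x* = 4
y-coordinate, sorted with cumulative weight:
  y=0 (Zone VII, w=100) cum 100
  y=1 (Zone II, w=60) cum 160
  y=4 (Zone III, w=35) cum 195
  y=5 (Zone I, w=50) cum 245  ← median
  y=8 (Zone IV, w=120) cum 365
  y=10 (Zone V, w=90) cum 455
  y=10 (Zone VI, w=25) cum 480
⇒ y* = 5

(4, 5)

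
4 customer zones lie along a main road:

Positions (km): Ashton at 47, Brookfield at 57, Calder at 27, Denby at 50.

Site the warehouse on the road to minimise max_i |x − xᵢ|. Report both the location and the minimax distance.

The 1-center on a line is the midpoint of the two extreme points: leftmost at 27, rightmost at 57.
Optimal location = (27 + 57)/2 = 42; maximum distance = (57 − 27)/2 = 15.

location 42, max distance 15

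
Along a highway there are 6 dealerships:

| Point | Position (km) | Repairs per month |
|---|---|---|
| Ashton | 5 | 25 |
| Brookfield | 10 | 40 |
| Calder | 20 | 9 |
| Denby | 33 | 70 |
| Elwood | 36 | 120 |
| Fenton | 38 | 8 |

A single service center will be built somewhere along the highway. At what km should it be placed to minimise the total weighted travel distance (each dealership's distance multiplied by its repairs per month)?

x = 33

For a sum of weighted absolute distances on a line, the optimum is the weighted median (not the mean). Total weight W = 272; half-weight = 136.
Sort by position and accumulate weight:
  km 5 (Ashton, w=25) → cum 25
  km 10 (Brookfield, w=40) → cum 65
  km 20 (Calder, w=9) → cum 74
  km 33 (Denby, w=70) → cum 144  ≥ 136 → median here
  km 36 (Elwood, w=120) → cum 264
  km 38 (Fenton, w=8) → cum 272
Optimal location: km 33.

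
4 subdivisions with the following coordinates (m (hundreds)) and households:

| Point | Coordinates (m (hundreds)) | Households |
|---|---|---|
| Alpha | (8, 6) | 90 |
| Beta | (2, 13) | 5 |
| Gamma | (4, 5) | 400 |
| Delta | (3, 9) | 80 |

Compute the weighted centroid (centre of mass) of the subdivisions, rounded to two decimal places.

(4.47, 5.78)

The minimiser of Σwᵢ‖p−pᵢ‖² is the weighted centroid p* = (Σwᵢpᵢ)/(Σwᵢ).
Σwᵢ = 575.
Σwᵢxᵢ = 90·8 + 5·2 + 400·4 + 80·3 = 2570.
Σwᵢyᵢ = 90·6 + 5·13 + 400·5 + 80·9 = 3325.
x* = 2570/575 = 4.47, y* = 3325/575 = 5.78.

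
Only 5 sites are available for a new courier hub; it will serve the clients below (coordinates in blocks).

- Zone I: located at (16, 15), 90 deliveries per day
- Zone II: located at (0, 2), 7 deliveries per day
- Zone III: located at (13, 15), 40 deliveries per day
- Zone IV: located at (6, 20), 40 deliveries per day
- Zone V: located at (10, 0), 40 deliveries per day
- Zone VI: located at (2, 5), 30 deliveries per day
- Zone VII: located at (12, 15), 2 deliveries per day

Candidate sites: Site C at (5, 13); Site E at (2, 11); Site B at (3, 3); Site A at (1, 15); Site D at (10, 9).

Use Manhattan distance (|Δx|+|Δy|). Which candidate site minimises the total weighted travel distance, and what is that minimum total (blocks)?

Total weighted distance at each candidate:
  Site C (5, 13): total = 3070
  Site E (2, 11): total = 3785
  Site B (3, 3): total = 4490
  Site A (1, 15): total = 3640
  Site D (10, 9): total = 2895
Minimum is at Site D with total 2895 blocks.

Site D, total 2895 blocks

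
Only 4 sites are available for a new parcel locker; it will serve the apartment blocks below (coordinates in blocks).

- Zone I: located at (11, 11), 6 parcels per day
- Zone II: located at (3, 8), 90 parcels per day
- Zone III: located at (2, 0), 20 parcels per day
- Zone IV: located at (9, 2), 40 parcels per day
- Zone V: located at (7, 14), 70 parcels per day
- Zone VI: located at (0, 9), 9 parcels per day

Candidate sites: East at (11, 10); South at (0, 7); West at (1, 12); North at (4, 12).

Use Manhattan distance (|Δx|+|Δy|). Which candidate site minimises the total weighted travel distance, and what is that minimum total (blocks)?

North, total 1791 blocks

Total weighted distance at each candidate:
  East (11, 10): total = 2354
  South (0, 7): total = 2188
  West (1, 12): total = 2182
  North (4, 12): total = 1791
Minimum is at North with total 1791 blocks.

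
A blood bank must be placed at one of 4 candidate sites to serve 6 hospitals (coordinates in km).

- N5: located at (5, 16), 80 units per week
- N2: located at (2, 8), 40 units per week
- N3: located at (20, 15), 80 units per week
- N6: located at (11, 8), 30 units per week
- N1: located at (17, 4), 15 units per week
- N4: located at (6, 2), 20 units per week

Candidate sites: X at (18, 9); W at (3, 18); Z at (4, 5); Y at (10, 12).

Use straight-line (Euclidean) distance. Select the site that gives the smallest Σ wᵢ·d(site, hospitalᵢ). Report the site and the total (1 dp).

Y, total 2203.8 km

Total weighted distance at each candidate:
  X (18, 9): total = 2894.9
  W (3, 18): total = 3016.0
  Z (4, 5): total = 3033.4
  Y (10, 12): total = 2203.8
Minimum is at Y with total 2203.8 km.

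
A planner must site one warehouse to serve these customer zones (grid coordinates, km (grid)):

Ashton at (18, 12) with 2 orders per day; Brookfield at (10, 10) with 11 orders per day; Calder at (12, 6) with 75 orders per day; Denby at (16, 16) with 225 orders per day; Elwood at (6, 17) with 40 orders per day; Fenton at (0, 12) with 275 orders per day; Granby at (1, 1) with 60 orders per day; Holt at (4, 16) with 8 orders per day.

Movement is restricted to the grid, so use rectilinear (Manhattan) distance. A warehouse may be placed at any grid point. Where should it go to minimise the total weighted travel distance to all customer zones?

(6, 12)

Manhattan distance separates: Σwᵢ(|x−xᵢ|+|y−yᵢ|) = Σwᵢ|x−xᵢ| + Σwᵢ|y−yᵢ|, so x and y are optimised independently as 1-D weighted medians.
Total weight W = 696; half = 348.
x-coordinate, sorted with cumulative weight:
  x=0 (Fenton, w=275) cum 275
  x=1 (Granby, w=60) cum 335
  x=4 (Holt, w=8) cum 343
  x=6 (Elwood, w=40) cum 383  ← median
  x=10 (Brookfield, w=11) cum 394
  x=12 (Calder, w=75) cum 469
  x=16 (Denby, w=225) cum 694
  x=18 (Ashton, w=2) cum 696
⇒ x* = 6
y-coordinate, sorted with cumulative weight:
  y=1 (Granby, w=60) cum 60
  y=6 (Calder, w=75) cum 135
  y=10 (Brookfield, w=11) cum 146
  y=12 (Ashton, w=2) cum 148
  y=12 (Fenton, w=275) cum 423  ← median
  y=16 (Denby, w=225) cum 648
  y=16 (Holt, w=8) cum 656
  y=17 (Elwood, w=40) cum 696
⇒ y* = 12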